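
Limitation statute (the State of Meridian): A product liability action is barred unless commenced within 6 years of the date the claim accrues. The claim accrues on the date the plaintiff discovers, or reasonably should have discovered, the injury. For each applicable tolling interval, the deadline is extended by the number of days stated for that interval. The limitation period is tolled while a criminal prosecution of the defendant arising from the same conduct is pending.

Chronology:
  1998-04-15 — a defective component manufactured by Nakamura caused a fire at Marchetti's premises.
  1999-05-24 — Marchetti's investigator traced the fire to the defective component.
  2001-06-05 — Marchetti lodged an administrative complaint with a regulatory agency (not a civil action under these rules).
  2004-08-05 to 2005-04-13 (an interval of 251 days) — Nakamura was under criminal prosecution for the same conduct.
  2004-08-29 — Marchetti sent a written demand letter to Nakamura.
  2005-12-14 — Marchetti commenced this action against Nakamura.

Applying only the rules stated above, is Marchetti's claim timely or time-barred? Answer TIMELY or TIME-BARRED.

The claim did not accrue until Marchetti discovered the injury on 1999-05-24; the 1998-04-15 act date does not start the clock under the stated rule.
Adding the 6 years base period to 1999-05-24 gives a deadline of 2005-05-24, before any tolling.
The period was tolled for 251 days by the pending criminal prosecution (2004-08-05 to 2005-04-13), pushing the deadline to 2006-01-30.
The other events in the timeline have no effect on the limitation period under the stated rules.
Filing on 2005-12-14 beat the 2006-01-30 deadline — the action is timely.

TIMELY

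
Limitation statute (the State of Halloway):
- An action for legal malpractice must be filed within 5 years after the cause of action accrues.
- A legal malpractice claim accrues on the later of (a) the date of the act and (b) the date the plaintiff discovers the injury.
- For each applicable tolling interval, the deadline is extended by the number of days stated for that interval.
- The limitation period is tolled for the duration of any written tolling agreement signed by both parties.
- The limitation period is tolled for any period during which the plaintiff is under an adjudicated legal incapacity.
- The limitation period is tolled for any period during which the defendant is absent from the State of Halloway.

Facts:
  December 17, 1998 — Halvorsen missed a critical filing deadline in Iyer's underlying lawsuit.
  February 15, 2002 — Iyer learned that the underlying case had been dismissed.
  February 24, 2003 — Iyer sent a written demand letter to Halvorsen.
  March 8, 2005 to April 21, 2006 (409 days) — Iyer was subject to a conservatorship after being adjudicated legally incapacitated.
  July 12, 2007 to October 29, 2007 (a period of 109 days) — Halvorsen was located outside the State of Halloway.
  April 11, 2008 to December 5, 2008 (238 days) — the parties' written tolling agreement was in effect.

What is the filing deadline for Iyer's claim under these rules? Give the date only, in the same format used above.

The claim accrued on February 15, 2002 — the later of the December 17, 1998 act and the February 15, 2002 discovery.
5 years from February 15, 2002 is February 15, 2007.
The plaintiff's legal incapacity from March 8, 2005 to April 21, 2006 tolled the period for 409 days, extending the deadline to March 30, 2008.
Because the defendant's absence from the jurisdiction ran from July 12, 2007 to October 29, 2007, the deadline is extended by 109 days to July 17, 2008.
The written tolling agreement from April 11, 2008 to December 5, 2008 tolled the period for 238 days, extending the deadline to March 12, 2009.
None of the other events listed affects the running of the period under the stated rules.

March 12, 2009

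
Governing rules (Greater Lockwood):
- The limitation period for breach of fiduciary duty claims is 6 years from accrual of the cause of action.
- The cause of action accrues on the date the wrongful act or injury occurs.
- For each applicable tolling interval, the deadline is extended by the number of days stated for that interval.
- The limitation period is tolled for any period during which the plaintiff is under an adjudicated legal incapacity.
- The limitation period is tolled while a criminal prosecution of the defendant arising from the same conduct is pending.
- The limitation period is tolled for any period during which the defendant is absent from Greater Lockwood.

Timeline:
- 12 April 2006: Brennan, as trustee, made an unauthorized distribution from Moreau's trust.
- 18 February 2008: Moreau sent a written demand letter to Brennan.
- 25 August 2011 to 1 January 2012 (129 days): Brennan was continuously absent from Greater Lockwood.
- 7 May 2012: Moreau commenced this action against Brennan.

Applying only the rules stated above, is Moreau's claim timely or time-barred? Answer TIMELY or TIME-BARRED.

The claim accrued on 12 April 2006, when the wrongful act occurred.
The untolled deadline — 6 years after 12 April 2006 — is 12 April 2012.
The period was tolled for 129 days by the defendant's absence from the jurisdiction (25 August 2011 to 1 January 2012), pushing the deadline to 19 August 2012.
Nothing else in the chronology tolls or restarts the period.
Moreau filed on 7 May 2012, before the 19 August 2012 deadline, so the action is timely.

TIMELY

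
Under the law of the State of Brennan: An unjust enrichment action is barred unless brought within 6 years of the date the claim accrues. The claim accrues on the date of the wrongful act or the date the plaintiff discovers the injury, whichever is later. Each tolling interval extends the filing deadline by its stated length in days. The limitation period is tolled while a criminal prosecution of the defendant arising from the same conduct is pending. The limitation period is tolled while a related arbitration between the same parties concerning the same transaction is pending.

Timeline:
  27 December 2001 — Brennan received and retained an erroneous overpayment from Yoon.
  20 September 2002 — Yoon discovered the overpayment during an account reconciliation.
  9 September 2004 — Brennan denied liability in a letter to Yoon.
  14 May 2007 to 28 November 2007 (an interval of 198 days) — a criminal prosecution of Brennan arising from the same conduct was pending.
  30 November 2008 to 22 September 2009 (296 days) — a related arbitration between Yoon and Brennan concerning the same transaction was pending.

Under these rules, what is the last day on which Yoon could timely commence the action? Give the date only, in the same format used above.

Because discovery on 20 September 2002 post-dates the 27 December 2001 act, accrual under the later-of rule falls on 20 September 2002.
The untolled deadline — 6 years after 20 September 2002 — is 20 September 2008.
Because the pending criminal prosecution ran from 14 May 2007 to 28 November 2007, the deadline is extended by 198 days to 6 April 2009.
Because the pending related arbitration ran from 30 November 2008 to 22 September 2009, the deadline is extended by 296 days to 27 January 2010.
Nothing else in the chronology tolls or restarts the period.

27 January 2010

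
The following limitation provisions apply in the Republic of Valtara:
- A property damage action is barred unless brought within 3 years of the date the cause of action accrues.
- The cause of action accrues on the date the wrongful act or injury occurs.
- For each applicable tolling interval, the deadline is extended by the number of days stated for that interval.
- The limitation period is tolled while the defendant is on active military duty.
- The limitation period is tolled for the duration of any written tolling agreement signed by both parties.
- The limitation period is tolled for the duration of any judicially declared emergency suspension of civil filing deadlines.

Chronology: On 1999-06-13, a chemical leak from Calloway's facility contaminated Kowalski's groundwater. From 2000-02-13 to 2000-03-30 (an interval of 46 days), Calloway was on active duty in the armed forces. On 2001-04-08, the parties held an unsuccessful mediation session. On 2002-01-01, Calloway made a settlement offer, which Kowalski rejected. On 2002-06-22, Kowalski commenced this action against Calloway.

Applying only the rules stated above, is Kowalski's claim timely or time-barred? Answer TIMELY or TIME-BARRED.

The claim accrued on 1999-06-13, when the wrongful act occurred.
3 years from 1999-06-13 is 2002-06-13.
The defendant's active military service from 2000-02-13 to 2000-03-30 tolled the period for 46 days, extending the deadline to 2002-07-29.
Nothing else in the chronology tolls or restarts the period.
Kowalski filed on 2002-06-22, before the 2002-07-29 deadline, so the action is timely.

TIMELY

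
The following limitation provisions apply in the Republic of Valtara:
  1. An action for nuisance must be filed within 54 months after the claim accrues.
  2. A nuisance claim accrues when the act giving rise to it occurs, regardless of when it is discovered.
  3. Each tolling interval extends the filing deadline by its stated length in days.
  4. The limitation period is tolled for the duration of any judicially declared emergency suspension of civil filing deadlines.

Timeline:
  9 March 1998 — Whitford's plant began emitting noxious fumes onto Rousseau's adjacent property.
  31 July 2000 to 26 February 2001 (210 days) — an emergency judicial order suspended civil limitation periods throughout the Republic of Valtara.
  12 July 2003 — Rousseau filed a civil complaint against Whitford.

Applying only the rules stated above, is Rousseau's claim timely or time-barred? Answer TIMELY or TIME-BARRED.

TIME-BARRED

The claim accrued on 9 March 1998, the date of the act.
54 months from 9 March 1998 is 9 September 2002.
The emergency suspension of filing deadlines from 31 July 2000 to 26 February 2001 tolled the period for 210 days, extending the deadline to 7 April 2003.
The 12 July 2003 filing falls after the 7 April 2003 deadline; the claim is time-barred.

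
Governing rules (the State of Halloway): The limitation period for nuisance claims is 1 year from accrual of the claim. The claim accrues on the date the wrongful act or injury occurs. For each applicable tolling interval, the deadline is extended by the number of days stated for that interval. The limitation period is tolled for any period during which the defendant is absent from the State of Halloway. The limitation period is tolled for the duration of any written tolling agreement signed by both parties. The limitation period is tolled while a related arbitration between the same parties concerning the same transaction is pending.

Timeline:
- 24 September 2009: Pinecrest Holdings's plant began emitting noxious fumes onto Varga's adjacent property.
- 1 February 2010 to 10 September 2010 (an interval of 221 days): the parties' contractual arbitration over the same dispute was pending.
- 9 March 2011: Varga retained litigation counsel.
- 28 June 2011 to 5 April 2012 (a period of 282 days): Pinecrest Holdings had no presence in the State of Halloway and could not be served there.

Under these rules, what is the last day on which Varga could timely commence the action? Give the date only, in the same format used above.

3 May 2011

The claim accrued on 24 September 2009, when the wrongful act occurred.
The untolled deadline — 1 year after 24 September 2009 — is 24 September 2010.
Because the pending related arbitration ran from 1 February 2010 to 10 September 2010, the deadline is extended by 221 days to 3 May 2011.
The defendant's absence from the jurisdiction from 28 June 2011 to 5 April 2012 began after the period had already run on 3 May 2011, so it has no tolling effect.
The other events in the timeline have no effect on the limitation period under the stated rules.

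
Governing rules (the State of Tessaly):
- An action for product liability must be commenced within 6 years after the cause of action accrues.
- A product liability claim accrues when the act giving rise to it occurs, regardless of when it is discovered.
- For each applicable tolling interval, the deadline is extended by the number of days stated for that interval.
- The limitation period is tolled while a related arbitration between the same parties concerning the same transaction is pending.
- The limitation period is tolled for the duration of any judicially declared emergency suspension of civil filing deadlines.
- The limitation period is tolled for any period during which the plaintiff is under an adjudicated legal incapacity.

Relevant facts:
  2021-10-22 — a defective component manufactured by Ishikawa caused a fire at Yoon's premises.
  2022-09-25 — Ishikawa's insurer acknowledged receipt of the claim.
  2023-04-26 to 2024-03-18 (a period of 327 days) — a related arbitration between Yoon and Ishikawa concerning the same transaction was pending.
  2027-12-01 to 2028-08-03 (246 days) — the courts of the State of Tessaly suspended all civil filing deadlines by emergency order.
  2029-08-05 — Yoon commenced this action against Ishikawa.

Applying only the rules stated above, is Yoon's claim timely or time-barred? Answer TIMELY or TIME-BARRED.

The limitation period began to run on 2021-10-22.
Adding the 6 years base period to 2021-10-22 gives a deadline of 2027-10-22, before any tolling.
Because the pending related arbitration ran from 2023-04-26 to 2024-03-18, the deadline is extended by 327 days to 2028-09-13.
Because the emergency suspension of filing deadlines ran from 2027-12-01 to 2028-08-03, the deadline is extended by 246 days to 2029-05-17.
The other events in the timeline have no effect on the limitation period under the stated rules.
Yoon filed on 2029-08-05, after the 2029-05-17 deadline, so the action is time-barred.

TIME-BARRED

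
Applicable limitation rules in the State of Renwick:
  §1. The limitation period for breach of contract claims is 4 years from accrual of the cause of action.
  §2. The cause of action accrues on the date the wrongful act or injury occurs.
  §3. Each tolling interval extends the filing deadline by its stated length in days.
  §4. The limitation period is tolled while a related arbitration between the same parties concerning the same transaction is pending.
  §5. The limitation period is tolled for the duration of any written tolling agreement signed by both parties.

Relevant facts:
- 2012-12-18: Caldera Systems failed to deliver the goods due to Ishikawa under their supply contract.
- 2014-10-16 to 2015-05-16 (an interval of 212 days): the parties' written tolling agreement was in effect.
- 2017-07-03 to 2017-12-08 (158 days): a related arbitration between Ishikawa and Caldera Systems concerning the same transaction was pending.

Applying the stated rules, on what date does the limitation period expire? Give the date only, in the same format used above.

2017-12-23

The cause of action accrued on 2012-12-18, the date of the act.
Adding the 4 years base period to 2012-12-18 gives a deadline of 2016-12-18, before any tolling.
The written tolling agreement from 2014-10-16 to 2015-05-16 tolled the period for 212 days, extending the deadline to 2017-07-18.
Because the pending related arbitration ran from 2017-07-03 to 2017-12-08, the deadline is extended by 158 days to 2017-12-23.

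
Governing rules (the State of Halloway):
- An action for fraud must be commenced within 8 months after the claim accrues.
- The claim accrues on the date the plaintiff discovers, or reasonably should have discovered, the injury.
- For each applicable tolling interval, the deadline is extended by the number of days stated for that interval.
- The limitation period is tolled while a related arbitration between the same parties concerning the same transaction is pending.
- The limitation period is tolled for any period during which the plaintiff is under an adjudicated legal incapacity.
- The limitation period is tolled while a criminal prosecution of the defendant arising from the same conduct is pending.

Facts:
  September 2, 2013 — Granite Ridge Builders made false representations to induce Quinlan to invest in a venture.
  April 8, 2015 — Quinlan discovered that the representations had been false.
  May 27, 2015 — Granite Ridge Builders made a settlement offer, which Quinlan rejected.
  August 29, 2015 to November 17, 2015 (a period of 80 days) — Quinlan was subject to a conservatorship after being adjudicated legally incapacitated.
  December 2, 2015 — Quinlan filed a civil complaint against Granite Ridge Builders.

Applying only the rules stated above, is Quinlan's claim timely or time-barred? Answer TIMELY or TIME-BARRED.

TIMELY

The claim did not accrue until Quinlan discovered the injury on April 8, 2015; the September 2, 2013 act date does not start the clock under the stated rule.
8 months from April 8, 2015 is December 8, 2015.
Because the plaintiff's legal incapacity ran from August 29, 2015 to November 17, 2015, the deadline is extended by 80 days to February 26, 2016.
None of the other events listed affects the running of the period under the stated rules.
Quinlan filed on December 2, 2015, before the February 26, 2016 deadline, so the action is timely.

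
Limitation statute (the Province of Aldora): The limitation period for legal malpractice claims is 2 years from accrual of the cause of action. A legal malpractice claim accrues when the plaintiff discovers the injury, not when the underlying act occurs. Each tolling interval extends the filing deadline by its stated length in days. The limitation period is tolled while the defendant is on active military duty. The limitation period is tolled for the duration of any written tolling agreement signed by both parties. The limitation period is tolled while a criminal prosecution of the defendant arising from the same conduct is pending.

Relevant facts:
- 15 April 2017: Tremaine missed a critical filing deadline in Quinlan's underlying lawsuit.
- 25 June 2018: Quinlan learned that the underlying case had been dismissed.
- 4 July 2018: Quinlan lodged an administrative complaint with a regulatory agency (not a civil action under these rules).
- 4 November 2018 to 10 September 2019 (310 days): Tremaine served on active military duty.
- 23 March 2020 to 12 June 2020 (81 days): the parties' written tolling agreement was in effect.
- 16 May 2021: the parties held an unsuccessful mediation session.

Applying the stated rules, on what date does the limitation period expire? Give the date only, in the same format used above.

21 July 2021

The claim did not accrue until Quinlan discovered the injury on 25 June 2018; the 15 April 2017 act date does not start the clock under the stated rule.
2 years from 25 June 2018 is 25 June 2020.
The period was tolled for 310 days by the defendant's active military service (4 November 2018 to 10 September 2019), pushing the deadline to 1 May 2021.
Because the written tolling agreement ran from 23 March 2020 to 12 June 2020, the deadline is extended by 81 days to 21 July 2021.
None of the other events listed affects the running of the period under the stated rules.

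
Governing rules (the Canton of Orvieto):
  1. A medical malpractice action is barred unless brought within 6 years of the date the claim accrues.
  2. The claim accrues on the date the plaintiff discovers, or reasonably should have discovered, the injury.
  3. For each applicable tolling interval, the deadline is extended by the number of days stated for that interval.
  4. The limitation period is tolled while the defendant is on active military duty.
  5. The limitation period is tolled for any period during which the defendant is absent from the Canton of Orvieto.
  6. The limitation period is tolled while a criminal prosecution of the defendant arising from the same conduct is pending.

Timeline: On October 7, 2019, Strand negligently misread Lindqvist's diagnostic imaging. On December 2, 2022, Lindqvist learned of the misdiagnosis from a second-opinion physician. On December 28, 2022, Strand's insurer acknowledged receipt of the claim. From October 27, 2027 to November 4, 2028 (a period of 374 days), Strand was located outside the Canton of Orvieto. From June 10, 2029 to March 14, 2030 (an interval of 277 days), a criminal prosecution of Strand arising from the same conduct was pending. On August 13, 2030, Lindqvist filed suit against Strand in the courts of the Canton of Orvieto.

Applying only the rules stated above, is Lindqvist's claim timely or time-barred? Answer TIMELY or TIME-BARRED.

TIMELY

The claim did not accrue until Lindqvist discovered the injury on December 2, 2022; the October 7, 2019 act date does not start the clock under the stated rule.
The untolled deadline — 6 years after December 2, 2022 — is December 2, 2028.
Because the defendant's absence from the jurisdiction ran from October 27, 2027 to November 4, 2028, the deadline is extended by 374 days to December 11, 2029.
The period was tolled for 277 days by the pending criminal prosecution (June 10, 2029 to March 14, 2030), pushing the deadline to September 14, 2030.
The other events in the timeline have no effect on the limitation period under the stated rules.
Lindqvist filed on August 13, 2030, before the September 14, 2030 deadline, so the action is timely.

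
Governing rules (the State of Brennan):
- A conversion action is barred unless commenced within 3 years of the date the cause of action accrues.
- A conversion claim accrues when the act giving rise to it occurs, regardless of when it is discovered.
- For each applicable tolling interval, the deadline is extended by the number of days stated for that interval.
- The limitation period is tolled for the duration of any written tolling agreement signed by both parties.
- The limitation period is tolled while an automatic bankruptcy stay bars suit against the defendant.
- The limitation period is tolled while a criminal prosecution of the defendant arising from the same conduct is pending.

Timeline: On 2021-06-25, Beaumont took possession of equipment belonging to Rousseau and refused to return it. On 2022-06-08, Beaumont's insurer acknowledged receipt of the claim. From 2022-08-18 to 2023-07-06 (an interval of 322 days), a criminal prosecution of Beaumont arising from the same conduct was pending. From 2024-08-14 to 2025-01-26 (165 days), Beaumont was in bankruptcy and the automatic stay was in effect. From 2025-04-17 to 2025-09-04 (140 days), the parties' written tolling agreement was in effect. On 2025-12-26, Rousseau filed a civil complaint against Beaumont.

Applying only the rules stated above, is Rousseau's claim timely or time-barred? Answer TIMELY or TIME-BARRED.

TIMELY

The cause of action accrued on 2021-06-25, the date of the act.
Adding the 3 years base period to 2021-06-25 gives a deadline of 2024-06-25, before any tolling.
The pending criminal prosecution from 2022-08-18 to 2023-07-06 tolled the period for 322 days, extending the deadline to 2025-05-13.
Because the automatic bankruptcy stay ran from 2024-08-14 to 2025-01-26, the deadline is extended by 165 days to 2025-10-25.
The written tolling agreement from 2025-04-17 to 2025-09-04 tolled the period for 140 days, extending the deadline to 2026-03-14.
None of the other events listed affects the running of the period under the stated rules.
The 2025-12-26 filing precedes the 2026-03-14 deadline; the claim is timely.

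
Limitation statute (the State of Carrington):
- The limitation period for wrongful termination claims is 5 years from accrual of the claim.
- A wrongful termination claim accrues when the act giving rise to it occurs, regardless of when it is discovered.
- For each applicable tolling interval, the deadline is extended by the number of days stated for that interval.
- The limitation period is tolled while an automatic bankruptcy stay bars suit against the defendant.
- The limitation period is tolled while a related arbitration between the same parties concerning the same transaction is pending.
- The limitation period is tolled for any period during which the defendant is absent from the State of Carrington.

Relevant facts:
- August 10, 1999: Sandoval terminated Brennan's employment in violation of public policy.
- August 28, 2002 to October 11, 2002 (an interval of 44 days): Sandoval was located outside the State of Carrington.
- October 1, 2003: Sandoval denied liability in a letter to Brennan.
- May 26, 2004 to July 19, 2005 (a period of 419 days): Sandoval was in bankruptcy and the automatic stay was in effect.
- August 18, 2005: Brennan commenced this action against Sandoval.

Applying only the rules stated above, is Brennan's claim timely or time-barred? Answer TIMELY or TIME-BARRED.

TIMELY

The limitation period began to run on August 10, 1999.
Adding the 5 years base period to August 10, 1999 gives a deadline of August 10, 2004, before any tolling.
Because the defendant's absence from the jurisdiction ran from August 28, 2002 to October 11, 2002, the deadline is extended by 44 days to September 23, 2004.
The period was tolled for 419 days by the automatic bankruptcy stay (May 26, 2004 to July 19, 2005), pushing the deadline to November 16, 2005.
Nothing else in the chronology tolls or restarts the period.
Brennan filed on August 18, 2005, before the November 16, 2005 deadline, so the action is timely.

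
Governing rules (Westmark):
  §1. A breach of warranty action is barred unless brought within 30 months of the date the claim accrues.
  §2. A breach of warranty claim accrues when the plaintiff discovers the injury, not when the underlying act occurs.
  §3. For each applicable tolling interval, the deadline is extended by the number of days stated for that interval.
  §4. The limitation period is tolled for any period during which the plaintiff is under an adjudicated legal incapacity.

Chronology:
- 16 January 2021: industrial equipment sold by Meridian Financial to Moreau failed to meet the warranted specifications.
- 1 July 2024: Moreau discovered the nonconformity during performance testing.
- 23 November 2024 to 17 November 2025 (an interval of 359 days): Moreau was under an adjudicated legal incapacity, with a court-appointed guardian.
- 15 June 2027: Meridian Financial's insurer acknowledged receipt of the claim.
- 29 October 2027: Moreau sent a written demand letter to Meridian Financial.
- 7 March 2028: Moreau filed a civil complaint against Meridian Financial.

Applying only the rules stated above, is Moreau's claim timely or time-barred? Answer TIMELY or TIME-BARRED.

Accrual is tied to discovery, so the period began on 1 July 2024 rather than on 16 January 2021 when the act occurred.
Adding the 30 months base period to 1 July 2024 gives a deadline of 1 January 2027, before any tolling.
The plaintiff's legal incapacity from 23 November 2024 to 17 November 2025 tolled the period for 359 days, extending the deadline to 26 December 2027.
None of the other events listed affects the running of the period under the stated rules.
Moreau filed on 7 March 2028, after the 26 December 2027 deadline, so the action is time-barred.

TIME-BARRED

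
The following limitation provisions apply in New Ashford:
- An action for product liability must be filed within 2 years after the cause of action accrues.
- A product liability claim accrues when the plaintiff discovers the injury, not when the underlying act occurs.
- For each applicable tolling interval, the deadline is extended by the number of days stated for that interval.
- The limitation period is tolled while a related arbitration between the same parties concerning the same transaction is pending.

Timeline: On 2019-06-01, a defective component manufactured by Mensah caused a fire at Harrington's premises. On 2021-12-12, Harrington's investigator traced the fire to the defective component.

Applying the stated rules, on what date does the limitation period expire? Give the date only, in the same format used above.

The claim did not accrue until Harrington discovered the injury on 2021-12-12; the 2019-06-01 act date does not start the clock under the stated rule.
The untolled deadline — 2 years after 2021-12-12 — is 2023-12-12.

2023-12-12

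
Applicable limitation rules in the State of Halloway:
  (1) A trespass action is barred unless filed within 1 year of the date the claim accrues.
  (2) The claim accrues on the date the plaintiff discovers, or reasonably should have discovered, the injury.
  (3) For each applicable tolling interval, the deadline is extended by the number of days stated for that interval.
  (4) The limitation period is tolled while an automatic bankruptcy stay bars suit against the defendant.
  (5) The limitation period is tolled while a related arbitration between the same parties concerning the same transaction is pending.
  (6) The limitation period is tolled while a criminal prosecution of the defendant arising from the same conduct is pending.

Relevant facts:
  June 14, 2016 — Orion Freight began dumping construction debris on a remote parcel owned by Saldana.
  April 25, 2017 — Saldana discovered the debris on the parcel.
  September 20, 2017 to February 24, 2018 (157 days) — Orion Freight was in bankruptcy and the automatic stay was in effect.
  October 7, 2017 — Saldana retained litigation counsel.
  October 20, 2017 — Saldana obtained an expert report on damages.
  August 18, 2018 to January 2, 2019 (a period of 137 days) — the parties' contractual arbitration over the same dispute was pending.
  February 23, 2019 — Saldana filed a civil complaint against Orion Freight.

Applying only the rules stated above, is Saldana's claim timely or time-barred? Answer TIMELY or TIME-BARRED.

Accrual is tied to discovery, so the period began on April 25, 2017 rather than on June 14, 2016 when the act occurred.
Adding the 1 year base period to April 25, 2017 gives a deadline of April 25, 2018, before any tolling.
The automatic bankruptcy stay from September 20, 2017 to February 24, 2018 tolled the period for 157 days, extending the deadline to September 29, 2018.
The period was tolled for 137 days by the pending related arbitration (August 18, 2018 to January 2, 2019), pushing the deadline to February 13, 2019.
Nothing else in the chronology tolls or restarts the period.
Saldana filed on February 23, 2019, after the February 13, 2019 deadline, so the action is time-barred.

TIME-BARRED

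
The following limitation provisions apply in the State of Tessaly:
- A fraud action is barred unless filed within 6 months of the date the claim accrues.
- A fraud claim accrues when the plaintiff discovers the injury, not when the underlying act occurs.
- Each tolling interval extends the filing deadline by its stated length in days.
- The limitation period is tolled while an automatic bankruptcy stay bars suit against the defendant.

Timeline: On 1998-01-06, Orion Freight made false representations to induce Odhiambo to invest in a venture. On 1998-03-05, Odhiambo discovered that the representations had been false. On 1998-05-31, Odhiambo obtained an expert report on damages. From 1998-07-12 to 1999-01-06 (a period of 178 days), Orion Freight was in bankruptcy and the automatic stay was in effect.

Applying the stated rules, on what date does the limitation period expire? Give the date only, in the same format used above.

1999-03-02

Under the discovery rule, the claim accrued on 1998-03-05, when Odhiambo discovered the injury — not on the 1998-01-06 date of the underlying act.
Adding the 6 months base period to 1998-03-05 gives a deadline of 1998-09-05, before any tolling.
The automatic bankruptcy stay from 1998-07-12 to 1999-01-06 tolled the period for 178 days, extending the deadline to 1999-03-02.
None of the other events listed affects the running of the period under the stated rules.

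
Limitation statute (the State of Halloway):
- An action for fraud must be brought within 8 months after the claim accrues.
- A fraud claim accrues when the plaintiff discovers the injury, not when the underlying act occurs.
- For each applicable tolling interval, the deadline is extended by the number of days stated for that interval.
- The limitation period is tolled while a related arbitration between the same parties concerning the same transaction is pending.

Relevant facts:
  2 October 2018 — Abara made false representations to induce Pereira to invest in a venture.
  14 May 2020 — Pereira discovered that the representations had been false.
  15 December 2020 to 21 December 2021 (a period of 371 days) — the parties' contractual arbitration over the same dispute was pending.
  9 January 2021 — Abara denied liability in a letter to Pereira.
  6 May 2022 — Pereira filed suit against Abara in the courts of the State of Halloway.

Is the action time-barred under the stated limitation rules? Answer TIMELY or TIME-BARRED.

TIME-BARRED

Accrual is tied to discovery, so the period began on 14 May 2020 rather than on 2 October 2018 when the act occurred.
Adding the 8 months base period to 14 May 2020 gives a deadline of 14 January 2021, before any tolling.
The period was tolled for 371 days by the pending related arbitration (15 December 2020 to 21 December 2021), pushing the deadline to 20 January 2022.
None of the other events listed affects the running of the period under the stated rules.
Pereira filed on 6 May 2022, after the 20 January 2022 deadline, so the action is time-barred.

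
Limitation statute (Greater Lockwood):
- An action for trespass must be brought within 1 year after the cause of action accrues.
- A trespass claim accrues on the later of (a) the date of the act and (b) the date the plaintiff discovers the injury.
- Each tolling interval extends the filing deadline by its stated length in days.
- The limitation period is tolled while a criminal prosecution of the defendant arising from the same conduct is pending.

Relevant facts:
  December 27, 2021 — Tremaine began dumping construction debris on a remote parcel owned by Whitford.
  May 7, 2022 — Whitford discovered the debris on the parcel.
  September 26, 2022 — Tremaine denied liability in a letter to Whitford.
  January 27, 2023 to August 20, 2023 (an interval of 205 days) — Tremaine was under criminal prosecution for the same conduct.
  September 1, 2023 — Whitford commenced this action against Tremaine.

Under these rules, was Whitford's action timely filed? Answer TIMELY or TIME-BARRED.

TIMELY

Because discovery on May 7, 2022 post-dates the December 27, 2021 act, accrual under the later-of rule falls on May 7, 2022.
Adding the 1 year base period to May 7, 2022 gives a deadline of May 7, 2023, before any tolling.
Because the pending criminal prosecution ran from January 27, 2023 to August 20, 2023, the deadline is extended by 205 days to November 28, 2023.
Nothing else in the chronology tolls or restarts the period.
Whitford filed on September 1, 2023, before the November 28, 2023 deadline, so the action is timely.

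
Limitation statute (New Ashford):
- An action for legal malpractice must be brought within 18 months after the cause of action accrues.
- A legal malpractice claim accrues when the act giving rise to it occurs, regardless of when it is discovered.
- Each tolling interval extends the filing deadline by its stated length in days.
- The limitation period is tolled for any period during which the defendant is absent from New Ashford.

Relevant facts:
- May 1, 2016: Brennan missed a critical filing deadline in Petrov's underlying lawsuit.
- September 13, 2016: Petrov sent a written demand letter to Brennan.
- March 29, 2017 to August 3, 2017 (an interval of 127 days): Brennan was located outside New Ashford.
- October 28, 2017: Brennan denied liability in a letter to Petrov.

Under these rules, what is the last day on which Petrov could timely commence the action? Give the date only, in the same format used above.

March 8, 2018

The limitation period began to run on May 1, 2016.
Adding the 18 months base period to May 1, 2016 gives a deadline of November 1, 2017, before any tolling.
Because the defendant's absence from the jurisdiction ran from March 29, 2017 to August 3, 2017, the deadline is extended by 127 days to March 8, 2018.
Nothing else in the chronology tolls or restarts the period.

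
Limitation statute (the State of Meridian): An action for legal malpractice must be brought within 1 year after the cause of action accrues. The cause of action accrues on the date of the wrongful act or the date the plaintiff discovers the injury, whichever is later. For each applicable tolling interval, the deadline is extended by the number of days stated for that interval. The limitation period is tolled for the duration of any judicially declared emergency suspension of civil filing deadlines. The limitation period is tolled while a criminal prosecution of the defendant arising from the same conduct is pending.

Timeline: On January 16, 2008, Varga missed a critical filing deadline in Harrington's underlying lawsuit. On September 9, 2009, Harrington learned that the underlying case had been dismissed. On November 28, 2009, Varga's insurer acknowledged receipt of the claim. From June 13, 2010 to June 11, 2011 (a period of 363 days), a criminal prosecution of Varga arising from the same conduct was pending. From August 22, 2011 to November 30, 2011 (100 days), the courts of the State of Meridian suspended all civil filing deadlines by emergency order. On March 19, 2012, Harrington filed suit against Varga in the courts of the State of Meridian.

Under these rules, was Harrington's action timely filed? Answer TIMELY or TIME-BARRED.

TIME-BARRED

Taking the later of the act (January 16, 2008) and discovery (September 9, 2009), the claim accrued on September 9, 2009.
1 year from September 9, 2009 is September 9, 2010.
The pending criminal prosecution from June 13, 2010 to June 11, 2011 tolled the period for 363 days, extending the deadline to September 7, 2011.
Because the emergency suspension of filing deadlines ran from August 22, 2011 to November 30, 2011, the deadline is extended by 100 days to December 16, 2011.
None of the other events listed affects the running of the period under the stated rules.
Harrington filed on March 19, 2012, after the December 16, 2011 deadline, so the action is time-barred.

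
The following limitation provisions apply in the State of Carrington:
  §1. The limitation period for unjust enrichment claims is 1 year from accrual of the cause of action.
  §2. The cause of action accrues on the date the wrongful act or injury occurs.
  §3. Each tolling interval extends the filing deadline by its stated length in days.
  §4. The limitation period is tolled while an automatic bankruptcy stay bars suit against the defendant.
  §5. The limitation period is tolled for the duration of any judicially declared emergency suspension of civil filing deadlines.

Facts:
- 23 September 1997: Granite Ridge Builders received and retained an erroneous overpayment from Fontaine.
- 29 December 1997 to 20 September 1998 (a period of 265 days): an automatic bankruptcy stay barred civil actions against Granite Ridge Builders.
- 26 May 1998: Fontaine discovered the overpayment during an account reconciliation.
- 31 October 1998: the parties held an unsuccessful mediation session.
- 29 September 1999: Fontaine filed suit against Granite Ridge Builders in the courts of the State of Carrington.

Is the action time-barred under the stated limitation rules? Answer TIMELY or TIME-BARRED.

The claim accrued on 23 September 1997, when the wrongful act occurred; under the stated occurrence rule the 26 May 1998 discovery does not delay accrual.
The untolled deadline — 1 year after 23 September 1997 — is 23 September 1998.
The automatic bankruptcy stay from 29 December 1997 to 20 September 1998 tolled the period for 265 days, extending the deadline to 15 June 1999.
The other events in the timeline have no effect on the limitation period under the stated rules.
The 29 September 1999 filing falls after the 15 June 1999 deadline; the claim is time-barred.

TIME-BARRED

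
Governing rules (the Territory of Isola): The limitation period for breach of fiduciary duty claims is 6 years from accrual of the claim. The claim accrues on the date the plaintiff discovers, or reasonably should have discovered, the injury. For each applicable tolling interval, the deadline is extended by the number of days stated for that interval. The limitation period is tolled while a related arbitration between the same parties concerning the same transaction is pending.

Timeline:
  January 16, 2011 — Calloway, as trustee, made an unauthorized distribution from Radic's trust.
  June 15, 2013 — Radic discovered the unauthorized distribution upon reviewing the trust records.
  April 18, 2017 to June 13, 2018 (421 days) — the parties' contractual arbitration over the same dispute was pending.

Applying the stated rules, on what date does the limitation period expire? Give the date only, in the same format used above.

Under the discovery rule, the claim accrued on June 15, 2013, when Radic discovered the injury — not on the January 16, 2011 date of the underlying act.
Adding the 6 years base period to June 15, 2013 gives a deadline of June 15, 2019, before any tolling.
Because the pending related arbitration ran from April 18, 2017 to June 13, 2018, the deadline is extended by 421 days to August 9, 2020.

August 9, 2020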